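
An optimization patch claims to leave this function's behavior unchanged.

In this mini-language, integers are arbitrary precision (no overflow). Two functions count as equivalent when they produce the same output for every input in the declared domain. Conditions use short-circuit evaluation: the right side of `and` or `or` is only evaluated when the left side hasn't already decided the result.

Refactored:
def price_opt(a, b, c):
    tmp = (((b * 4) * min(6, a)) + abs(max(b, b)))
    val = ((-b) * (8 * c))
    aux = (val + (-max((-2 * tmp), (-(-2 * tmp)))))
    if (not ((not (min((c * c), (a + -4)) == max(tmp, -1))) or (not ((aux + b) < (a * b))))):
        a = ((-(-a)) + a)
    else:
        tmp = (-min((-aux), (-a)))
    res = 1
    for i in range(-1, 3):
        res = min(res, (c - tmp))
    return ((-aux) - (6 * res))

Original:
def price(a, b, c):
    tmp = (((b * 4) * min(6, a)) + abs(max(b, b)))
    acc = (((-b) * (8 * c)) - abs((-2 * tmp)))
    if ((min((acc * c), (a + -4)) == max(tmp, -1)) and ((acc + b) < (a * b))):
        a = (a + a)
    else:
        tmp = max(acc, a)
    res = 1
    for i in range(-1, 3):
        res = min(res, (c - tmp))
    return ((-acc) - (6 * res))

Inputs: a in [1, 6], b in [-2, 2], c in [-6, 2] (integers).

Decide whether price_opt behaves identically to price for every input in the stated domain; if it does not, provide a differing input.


Consider the input a=3, b=-2, c=1.
price: tmp becomes -22; next acc becomes -28; next ((min((acc * c), (a + -4)) == max(tmp, -1)) and ((acc + b) < (a * b))) evaluates to false; next tmp becomes 3; next res becomes 1; next at i=-1:; next res becomes -2; next at i=0:; next res becomes -2; next at i=1:; next res becomes -2; next at i=2:; next res becomes -2; next final value 40
price_opt: tmp becomes -22; next val becomes 16; next aux becomes -28; next (not ((not (min((c * c), (a + -4)) == max(tmp, -1))) or (not ((aux + b) < (a * b))))) evaluates to true; next a becomes 6; next res becomes 1; next at i=-1:; next res becomes 1; next at i=0:; next res becomes 1; next at i=1:; next res becomes 1; next at i=2:; next res becomes 1; next final value 22
40 != 22, so the rewrite changes behavior.
verdict: not equivalent; witness: a=3, b=-2, c=1


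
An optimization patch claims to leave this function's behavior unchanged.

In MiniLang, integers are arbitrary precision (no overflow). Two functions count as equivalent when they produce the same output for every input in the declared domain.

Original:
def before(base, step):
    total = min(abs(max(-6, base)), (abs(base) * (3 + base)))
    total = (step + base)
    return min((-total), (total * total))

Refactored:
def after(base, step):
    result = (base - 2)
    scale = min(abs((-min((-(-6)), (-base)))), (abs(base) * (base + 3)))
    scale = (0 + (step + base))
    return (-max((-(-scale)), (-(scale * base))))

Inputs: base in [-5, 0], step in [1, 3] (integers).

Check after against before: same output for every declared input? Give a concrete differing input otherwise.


There is a counterexample at base=-2, step=3: -1 on one side, -2 on the other.
before: total := 2 | total := 1 | result -1
after: result := -4 | scale := 2 | scale := 1 | result -2
verdict: not equivalent; witness: base=-2, step=3


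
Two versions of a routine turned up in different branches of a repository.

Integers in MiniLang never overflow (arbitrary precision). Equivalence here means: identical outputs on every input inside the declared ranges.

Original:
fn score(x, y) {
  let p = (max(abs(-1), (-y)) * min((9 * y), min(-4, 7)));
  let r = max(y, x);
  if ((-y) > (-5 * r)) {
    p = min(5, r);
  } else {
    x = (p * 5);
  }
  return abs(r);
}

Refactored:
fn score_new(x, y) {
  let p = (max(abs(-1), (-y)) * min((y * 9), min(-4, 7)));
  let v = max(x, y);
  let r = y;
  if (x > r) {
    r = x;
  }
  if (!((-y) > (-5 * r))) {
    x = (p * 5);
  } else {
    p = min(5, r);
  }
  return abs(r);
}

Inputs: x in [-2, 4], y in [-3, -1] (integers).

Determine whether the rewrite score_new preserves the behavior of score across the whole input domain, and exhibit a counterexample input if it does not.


This is a faithful refactor — local variable names differ, boolean connective usage differs, statement counts differ, comparison usage differs, branching structure differs, but the computed results match everywhere.
Tracing x=-1, y=-2: score: p = -36; r = -1; ((-y) > (-5 * r)) -> false; x = -180; return 1 | score_new: p = -36; v = -1; r = -2; (x > r) -> true; r = -1; (!((-y) > (-5 * r))) -> true; x = -180; return 1 — matching result 1.
An exhaustive pass over the 21 declared inputs shows identical outputs.
verdict: equivalent


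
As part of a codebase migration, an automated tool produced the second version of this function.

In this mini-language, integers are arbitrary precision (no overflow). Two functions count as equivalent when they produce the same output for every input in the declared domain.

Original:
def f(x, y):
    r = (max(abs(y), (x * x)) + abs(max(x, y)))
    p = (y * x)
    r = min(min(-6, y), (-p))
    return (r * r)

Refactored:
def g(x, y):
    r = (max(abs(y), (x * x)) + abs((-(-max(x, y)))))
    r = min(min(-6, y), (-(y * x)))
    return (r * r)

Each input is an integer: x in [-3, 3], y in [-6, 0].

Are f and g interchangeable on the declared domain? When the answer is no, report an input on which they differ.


The two versions differ — the changes include local variable names differ; also statement counts differ.
Tracing x=-2, y=-2: f: r := 6 | p := 4 | r := -6 | result 36 | g: r := 6 | r := -6 | result 36 — matching result 36.
Every one of the 49 inputs gives matching results.
verdict: equivalent


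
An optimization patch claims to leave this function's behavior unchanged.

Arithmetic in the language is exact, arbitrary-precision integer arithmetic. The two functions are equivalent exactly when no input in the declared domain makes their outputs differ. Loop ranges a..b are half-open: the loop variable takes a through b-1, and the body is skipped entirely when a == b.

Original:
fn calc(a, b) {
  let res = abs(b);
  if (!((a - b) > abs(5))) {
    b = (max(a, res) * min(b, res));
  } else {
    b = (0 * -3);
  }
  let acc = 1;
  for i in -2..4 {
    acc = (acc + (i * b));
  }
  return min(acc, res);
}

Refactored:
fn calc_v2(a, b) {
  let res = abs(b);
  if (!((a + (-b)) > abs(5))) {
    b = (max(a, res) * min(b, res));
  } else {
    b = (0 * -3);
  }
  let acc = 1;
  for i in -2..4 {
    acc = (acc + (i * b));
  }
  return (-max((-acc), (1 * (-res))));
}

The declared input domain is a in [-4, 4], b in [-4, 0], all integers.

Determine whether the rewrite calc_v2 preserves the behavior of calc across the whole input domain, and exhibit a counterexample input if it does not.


This is a faithful refactor — min/max/abs usage differs; and arithmetic usage differs; and constant usage differs, but the computed results match everywhere.
As a probe, take a=-3, b=0: calc runs res=0, then (!((a - b) > abs(5))) is true, then b=0, then acc=1, then (i=-2), then acc=1, then (i=-1), then acc=1, then (i=0), then acc=1, then (i=1), then acc=1, then (i=2), then acc=1, then (i=3), then acc=1, then returns 0; calc_v2 runs res=0, then (!((a + (-b)) > abs(5))) is true, then b=0, then acc=1, then (i=-2), then acc=1, then (i=-1), then acc=1, then (i=0), then acc=1, then (i=1), then acc=1, then (i=2), then acc=1, then (i=3), then acc=1, then returns 0; both end at 0.
Across all 45 domain points the two functions coincide.
verdict: equivalent


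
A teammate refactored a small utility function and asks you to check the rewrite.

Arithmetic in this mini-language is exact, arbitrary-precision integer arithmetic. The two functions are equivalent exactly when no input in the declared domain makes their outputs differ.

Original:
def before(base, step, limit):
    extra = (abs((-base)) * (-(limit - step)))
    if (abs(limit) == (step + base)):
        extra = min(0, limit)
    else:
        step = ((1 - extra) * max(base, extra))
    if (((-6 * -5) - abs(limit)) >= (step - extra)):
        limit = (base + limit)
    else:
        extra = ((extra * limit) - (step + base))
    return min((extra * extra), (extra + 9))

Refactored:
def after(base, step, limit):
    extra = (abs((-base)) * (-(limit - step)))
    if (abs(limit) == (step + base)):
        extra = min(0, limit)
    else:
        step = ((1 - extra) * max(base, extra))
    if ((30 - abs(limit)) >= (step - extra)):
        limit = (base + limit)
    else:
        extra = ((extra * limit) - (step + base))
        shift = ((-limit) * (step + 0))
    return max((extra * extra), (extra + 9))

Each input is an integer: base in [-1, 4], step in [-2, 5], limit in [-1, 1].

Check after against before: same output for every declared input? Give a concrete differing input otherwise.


Consider the input base=-1, step=-2, limit=-1.
before: extra=-1, then (abs(limit) == (step + base)) is false, then step=-2, then (((-6 * -5) - abs(limit)) >= (step - extra)) is true, then limit=-2, then returns 1
after: extra=-1, then (abs(limit) == (step + base)) is false, then step=-2, then ((30 - abs(limit)) >= (step - extra)) is true, then limit=-2, then returns 8
1 != 8, so the rewrite changes behavior.
verdict: not equivalent; witness: base=-1, step=-2, limit=-1


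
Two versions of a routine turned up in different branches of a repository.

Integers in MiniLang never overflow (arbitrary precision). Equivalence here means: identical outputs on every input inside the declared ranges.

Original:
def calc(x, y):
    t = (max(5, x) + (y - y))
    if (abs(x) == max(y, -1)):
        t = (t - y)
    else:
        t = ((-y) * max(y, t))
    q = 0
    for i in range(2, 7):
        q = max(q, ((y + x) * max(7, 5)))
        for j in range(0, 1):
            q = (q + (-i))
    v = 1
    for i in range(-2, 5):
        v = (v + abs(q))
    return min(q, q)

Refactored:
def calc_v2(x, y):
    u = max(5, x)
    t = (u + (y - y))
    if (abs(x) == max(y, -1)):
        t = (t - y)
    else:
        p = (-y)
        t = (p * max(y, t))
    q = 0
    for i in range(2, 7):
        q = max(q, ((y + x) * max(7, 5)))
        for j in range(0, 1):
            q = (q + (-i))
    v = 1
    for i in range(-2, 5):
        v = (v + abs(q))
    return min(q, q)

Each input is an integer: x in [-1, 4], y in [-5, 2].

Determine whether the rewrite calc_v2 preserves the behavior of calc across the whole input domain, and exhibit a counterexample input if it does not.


Side by side, the visible changes include: local variable names differ; and statement counts differ.
Tracing x=4, y=-3: calc: t becomes 5; next (abs(x) == max(y, -1)) evaluates to false; next t becomes 15; next q becomes 0; next at i=2:; next q becomes 7; next at j=0:; next q becomes 5; next at i=3:; next q becomes 7; next at j=0:; next q becomes 4; next at i=4:; next q becomes 7; next at j=0:; next q becomes 3; next at i=5:; next q becomes 7; next at j=0:; next q becomes 2; next at i=6:; next q becomes 7; next at j=0:; next q becomes 1; next v becomes 1; next at i=-2:; next v becomes 2; next at i=-1:; next v becomes 3; next at i=0:; next v becomes 4; next at i=1:; next v becomes 5; next at i=2:; next v becomes 6; next at i=3:; next v becomes 7; next at i=4:; next v becomes 8; next final value 1 | calc_v2: u becomes 5; next t becomes 5; next (abs(x) == max(y, -1)) evaluates to false; next p becomes 3; next t becomes 15; next q becomes 0; next at i=2:; next q becomes 7; next at j=0:; next q becomes 5; next at i=3:; next q becomes 7; next at j=0:; next q becomes 4; next at i=4:; next q becomes 7; next at j=0:; next q becomes 3; next at i=5:; next q becomes 7; next at j=0:; next q becomes 2; next at i=6:; next q becomes 7; next at j=0:; next q becomes 1; next v becomes 1; next at i=-2:; next v becomes 2; next at i=-1:; next v becomes 3; next at i=0:; next v becomes 4; next at i=1:; next v becomes 5; next at i=2:; next v becomes 6; next at i=3:; next v becomes 7; next at i=4:; next v becomes 8; next final value 1 — matching result 1.
An exhaustive pass over the 48 declared inputs shows identical outputs.
verdict: equivalent


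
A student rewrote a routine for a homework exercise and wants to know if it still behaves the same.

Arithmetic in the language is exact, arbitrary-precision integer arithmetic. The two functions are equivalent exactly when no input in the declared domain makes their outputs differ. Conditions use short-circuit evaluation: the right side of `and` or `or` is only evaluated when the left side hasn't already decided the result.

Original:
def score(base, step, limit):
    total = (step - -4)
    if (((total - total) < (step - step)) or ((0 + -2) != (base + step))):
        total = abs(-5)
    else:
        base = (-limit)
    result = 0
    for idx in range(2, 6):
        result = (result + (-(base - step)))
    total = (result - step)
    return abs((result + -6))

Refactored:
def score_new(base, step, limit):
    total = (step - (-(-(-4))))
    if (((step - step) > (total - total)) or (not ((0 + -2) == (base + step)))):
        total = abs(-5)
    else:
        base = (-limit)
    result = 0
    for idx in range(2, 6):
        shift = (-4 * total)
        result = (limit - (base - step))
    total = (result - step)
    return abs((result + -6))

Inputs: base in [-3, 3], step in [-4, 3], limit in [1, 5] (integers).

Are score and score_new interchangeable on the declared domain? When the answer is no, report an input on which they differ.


These are not equivalent — on base=-3, step=-4, limit=1 the outputs split (10 vs 6).
score: total = 0; (((total - total) < (step - step)) or ((0 + -2) != (base + step))) -> true; total = 5; result = 0; [idx=2]; result = -1; [idx=3]; result = -2; [idx=4]; result = -3; [idx=5]; result = -4; total = 0; return 10
score_new: total = 0; (((step - step) > (total - total)) or (not ((0 + -2) == (base + step)))) -> true; total = 5; result = 0; [idx=2]; shift = -20; result = 0; [idx=3]; shift = -20; result = 0; [idx=4]; shift = -20; result = 0; [idx=5]; shift = -20; result = 0; total = 4; return 6
verdict: not equivalent; witness: base=-3, step=-4, limit=1


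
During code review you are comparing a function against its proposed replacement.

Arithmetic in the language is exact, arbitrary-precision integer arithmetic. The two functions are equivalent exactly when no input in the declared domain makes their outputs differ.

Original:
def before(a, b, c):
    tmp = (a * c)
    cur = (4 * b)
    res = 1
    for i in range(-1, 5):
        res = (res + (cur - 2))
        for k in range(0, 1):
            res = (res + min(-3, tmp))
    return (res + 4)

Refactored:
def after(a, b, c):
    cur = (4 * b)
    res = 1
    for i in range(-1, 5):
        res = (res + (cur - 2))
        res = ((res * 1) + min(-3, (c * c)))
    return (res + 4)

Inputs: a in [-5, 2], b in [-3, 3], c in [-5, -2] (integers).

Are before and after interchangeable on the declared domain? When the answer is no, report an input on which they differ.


There is a counterexample at a=1, b=-3, c=-5: -109 on one side, -97 on the other.
before: tmp = -5; cur = -12; res = 1; [i=-1]; res = -13; [k=0]; res = -18; [i=0]; res = -32; [k=0]; res = -37; [i=1]; res = -51; [k=0]; res = -56; [i=2]; res = -70; [k=0]; res = -75; [i=3]; res = -89; [k=0]; res = -94; [i=4]; res = -108; [k=0]; res = -113; return -109
after: cur = -12; res = 1; [i=-1]; res = -13; res = -16; [i=0]; res = -30; res = -33; [i=1]; res = -47; res = -50; [i=2]; res = -64; res = -67; [i=3]; res = -81; res = -84; [i=4]; res = -98; res = -101; return -97
verdict: not equivalent; witness: a=1, b=-3, c=-5


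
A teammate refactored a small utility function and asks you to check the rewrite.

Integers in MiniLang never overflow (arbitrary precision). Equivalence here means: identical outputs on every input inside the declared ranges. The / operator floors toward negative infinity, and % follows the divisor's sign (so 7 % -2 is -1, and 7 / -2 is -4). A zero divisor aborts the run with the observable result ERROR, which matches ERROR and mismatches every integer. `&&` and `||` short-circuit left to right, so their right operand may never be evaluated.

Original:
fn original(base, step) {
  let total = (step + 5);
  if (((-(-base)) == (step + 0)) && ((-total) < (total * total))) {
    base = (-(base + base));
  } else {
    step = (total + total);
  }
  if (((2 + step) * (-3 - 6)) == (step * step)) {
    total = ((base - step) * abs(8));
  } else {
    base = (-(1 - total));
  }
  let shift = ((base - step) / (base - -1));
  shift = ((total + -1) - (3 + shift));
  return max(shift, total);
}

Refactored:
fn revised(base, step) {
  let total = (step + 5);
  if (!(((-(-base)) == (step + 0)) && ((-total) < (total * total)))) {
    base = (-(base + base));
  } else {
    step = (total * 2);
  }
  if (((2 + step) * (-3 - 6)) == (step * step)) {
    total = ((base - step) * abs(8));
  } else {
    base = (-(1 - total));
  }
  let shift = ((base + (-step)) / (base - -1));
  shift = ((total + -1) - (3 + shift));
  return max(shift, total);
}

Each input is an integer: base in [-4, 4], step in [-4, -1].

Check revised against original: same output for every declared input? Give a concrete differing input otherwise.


Try base=-4, step=-3.
original: total=2, then (((-(-base)) == (step + 0)) && ((-total) < (total * total))) is false, then step=4, then (((2 + step) * (-3 - 6)) == (step * step)) is false, then base=1, then shift=-2, then shift=0, then returns 2
revised: total=2, then (!(((-(-base)) == (step + 0)) && ((-total) < (total * total)))) is true, then base=8, then (((2 + step) * (-3 - 6)) == (step * step)) is true, then total=88, then shift=1, then shift=83, then returns 88
2 != 88, so the rewrite changes behavior.
verdict: not equivalent; witness: base=-4, step=-3


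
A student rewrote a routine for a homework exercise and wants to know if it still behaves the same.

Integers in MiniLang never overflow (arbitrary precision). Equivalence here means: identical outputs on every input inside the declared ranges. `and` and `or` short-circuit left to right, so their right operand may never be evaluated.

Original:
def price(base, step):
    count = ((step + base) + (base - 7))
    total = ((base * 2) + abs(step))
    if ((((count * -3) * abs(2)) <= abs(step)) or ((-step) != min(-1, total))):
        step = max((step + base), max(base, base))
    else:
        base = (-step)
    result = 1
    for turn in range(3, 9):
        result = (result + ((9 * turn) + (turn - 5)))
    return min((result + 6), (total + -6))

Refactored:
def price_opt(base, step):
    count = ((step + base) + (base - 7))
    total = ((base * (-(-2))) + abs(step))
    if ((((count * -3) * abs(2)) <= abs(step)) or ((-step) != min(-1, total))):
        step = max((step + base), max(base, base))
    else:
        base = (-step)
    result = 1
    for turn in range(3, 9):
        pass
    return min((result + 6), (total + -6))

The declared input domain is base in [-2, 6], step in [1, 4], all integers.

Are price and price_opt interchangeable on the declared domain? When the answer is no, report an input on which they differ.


The rewrite breaks on base=5, step=4, where the results are 8 and 7.
price: count=7, then total=14, then ((((count * -3) * abs(2)) <= abs(step)) or ((-step) != min(-1, total))) is true, then step=9, then result=1, then (turn=3), then result=26, then (turn=4), then result=61, then (turn=5), then result=106, then (turn=6), then result=161, then (turn=7), then result=226, then (turn=8), then result=301, then returns 8
price_opt: count=7, then total=14, then ((((count * -3) * abs(2)) <= abs(step)) or ((-step) != min(-1, total))) is true, then step=9, then result=1, then (turn=3), then (turn=4), then (turn=5), then (turn=6), then (turn=7), then (turn=8), then returns 7
verdict: not equivalent; witness: base=5, step=4


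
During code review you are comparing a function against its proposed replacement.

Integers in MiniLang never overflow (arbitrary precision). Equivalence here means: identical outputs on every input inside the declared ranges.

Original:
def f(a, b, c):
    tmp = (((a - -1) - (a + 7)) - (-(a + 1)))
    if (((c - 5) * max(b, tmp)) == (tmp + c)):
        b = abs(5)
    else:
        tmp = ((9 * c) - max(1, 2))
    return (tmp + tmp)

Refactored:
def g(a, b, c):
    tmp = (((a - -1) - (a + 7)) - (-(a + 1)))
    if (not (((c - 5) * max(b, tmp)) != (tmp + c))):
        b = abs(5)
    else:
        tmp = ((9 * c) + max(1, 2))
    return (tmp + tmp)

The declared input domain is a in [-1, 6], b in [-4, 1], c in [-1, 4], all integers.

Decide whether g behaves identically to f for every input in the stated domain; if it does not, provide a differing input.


On input a=-1, b=-4, c=-1, f returns -22 while g returns -14.
verdict: not equivalent; witness: a=-1, b=-4, c=-1


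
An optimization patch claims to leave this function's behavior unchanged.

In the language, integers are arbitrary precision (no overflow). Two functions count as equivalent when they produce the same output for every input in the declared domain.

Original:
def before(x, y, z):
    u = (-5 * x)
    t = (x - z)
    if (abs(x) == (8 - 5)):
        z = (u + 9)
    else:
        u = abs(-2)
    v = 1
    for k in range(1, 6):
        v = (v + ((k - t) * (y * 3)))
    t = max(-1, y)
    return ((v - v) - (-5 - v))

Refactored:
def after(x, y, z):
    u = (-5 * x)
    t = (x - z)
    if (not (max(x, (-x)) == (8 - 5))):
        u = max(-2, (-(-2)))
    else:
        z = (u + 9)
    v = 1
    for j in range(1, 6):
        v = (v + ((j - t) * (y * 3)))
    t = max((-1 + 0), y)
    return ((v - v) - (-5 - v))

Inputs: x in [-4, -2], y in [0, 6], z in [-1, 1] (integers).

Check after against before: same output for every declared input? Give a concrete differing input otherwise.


The two are interchangeable: local variable names differ; and min/max/abs usage differs; and arithmetic usage differs; and boolean connective usage differs; and constant usage differs, and every declared input agrees.
As a probe, take x=-2, y=1, z=0: before runs u=10, then t=-2, then (abs(x) == (8 - 5)) is false, then u=2, then v=1, then (k=1), then v=10, then (k=2), then v=22, then (k=3), then v=37, then (k=4), then v=55, then (k=5), then v=76, then t=1, then returns 81; after runs u=10, then t=-2, then (not (max(x, (-x)) == (8 - 5))) is true, then u=2, then v=1, then (j=1), then v=10, then (j=2), then v=22, then (j=3), then v=37, then (j=4), then v=55, then (j=5), then v=76, then t=1, then returns 81; both end at 81.
Sweeping the whole domain (63 inputs) finds no disagreement.
verdict: equivalent


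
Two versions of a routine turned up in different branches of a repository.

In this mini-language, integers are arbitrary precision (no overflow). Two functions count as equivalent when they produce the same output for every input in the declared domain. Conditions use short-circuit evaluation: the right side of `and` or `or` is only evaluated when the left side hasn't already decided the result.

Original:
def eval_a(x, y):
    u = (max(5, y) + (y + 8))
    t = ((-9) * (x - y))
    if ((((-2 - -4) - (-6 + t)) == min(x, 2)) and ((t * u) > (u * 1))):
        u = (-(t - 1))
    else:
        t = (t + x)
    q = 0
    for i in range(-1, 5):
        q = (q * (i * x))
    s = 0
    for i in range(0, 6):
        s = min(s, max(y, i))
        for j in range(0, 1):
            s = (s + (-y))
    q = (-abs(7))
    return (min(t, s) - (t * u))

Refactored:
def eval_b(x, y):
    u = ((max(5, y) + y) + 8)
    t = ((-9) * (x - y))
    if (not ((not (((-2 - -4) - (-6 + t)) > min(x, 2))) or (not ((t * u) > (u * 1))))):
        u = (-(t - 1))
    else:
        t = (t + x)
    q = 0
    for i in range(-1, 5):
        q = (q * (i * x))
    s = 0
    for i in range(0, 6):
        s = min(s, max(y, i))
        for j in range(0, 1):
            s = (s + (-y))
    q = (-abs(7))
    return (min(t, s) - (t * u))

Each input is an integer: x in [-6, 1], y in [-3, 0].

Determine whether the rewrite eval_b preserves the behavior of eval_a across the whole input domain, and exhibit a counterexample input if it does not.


These are not equivalent — on x=-4, y=-3 the outputs split (-45 vs 80).
eval_a: u = 10; t = 9; ((((-2 - -4) - (-6 + t)) == min(x, 2)) and ((t * u) > (u * 1))) -> false; t = 5; q = 0; [i=-1]; q = 0; [i=0]; q = 0; [i=1]; q = 0; [i=2]; q = 0; [i=3]; q = 0; [i=4]; q = 0; s = 0; [i=0]; s = 0; [j=0]; s = 3; [i=1]; s = 1; [j=0]; s = 4; [i=2]; s = 2; [j=0]; s = 5; [i=3]; s = 3; [j=0]; s = 6; [i=4]; s = 4; [j=0]; s = 7; [i=5]; s = 5; [j=0]; s = 8; q = -7; return -45
eval_b: u = 10; t = 9; (not ((not (((-2 - -4) - (-6 + t)) > min(x, 2))) or (not ((t * u) > (u * 1))))) -> true; u = -8; q = 0; [i=-1]; q = 0; [i=0]; q = 0; [i=1]; q = 0; [i=2]; q = 0; [i=3]; q = 0; [i=4]; q = 0; s = 0; [i=0]; s = 0; [j=0]; s = 3; [i=1]; s = 1; [j=0]; s = 4; [i=2]; s = 2; [j=0]; s = 5; [i=3]; s = 3; [j=0]; s = 6; [i=4]; s = 4; [j=0]; s = 7; [i=5]; s = 5; [j=0]; s = 8; q = -7; return 80
verdict: not equivalent; witness: x=-4, y=-3


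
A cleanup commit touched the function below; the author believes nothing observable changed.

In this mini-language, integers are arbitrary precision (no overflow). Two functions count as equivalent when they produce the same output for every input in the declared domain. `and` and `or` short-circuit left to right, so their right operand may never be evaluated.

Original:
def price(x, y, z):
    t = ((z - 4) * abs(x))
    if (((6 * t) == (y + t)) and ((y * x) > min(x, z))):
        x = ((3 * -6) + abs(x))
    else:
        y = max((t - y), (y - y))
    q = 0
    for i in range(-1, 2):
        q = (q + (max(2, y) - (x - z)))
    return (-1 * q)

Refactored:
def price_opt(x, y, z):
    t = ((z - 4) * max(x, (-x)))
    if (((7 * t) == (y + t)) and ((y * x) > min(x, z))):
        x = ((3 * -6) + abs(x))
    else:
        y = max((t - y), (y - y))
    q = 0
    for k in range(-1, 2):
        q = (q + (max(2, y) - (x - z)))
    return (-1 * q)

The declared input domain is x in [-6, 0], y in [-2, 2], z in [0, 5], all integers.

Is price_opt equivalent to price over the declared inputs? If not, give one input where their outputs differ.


The suspicious edit (`6` became `7`) never changes the result for any input inside the declared domain.
As a probe, take x=-1, y=-2, z=1: price runs t = -3; (((6 * t) == (y + t)) and ((y * x) > min(x, z))) -> false; y = 0; q = 0; [i=-1]; q = 4; [i=0]; q = 8; [i=1]; q = 12; return -12; price_opt runs t = -3; (((7 * t) == (y + t)) and ((y * x) > min(x, z))) -> false; y = 0; q = 0; [k=-1]; q = 4; [k=0]; q = 8; [k=1]; q = 12; return -12; both end at -12.
Across all 210 domain points the two functions coincide.
verdict: equivalent


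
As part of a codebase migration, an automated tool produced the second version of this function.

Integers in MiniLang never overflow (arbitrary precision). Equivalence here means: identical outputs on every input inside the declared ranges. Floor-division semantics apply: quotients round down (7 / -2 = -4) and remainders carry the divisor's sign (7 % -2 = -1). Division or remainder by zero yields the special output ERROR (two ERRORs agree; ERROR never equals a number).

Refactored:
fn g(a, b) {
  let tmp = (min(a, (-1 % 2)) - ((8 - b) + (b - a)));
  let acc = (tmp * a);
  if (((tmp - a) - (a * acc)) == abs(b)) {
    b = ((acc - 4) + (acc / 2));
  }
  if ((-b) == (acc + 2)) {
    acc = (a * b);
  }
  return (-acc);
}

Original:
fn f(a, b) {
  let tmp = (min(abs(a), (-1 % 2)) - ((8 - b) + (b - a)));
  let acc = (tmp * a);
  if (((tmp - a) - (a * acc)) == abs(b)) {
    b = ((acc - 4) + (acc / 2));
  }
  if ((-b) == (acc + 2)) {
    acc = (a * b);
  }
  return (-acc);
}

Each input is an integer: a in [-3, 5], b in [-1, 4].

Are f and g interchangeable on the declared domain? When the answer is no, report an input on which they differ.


At a=-3, b=-1: f gives -30, g gives -42.
verdict: not equivalent; witness: a=-3, b=-1


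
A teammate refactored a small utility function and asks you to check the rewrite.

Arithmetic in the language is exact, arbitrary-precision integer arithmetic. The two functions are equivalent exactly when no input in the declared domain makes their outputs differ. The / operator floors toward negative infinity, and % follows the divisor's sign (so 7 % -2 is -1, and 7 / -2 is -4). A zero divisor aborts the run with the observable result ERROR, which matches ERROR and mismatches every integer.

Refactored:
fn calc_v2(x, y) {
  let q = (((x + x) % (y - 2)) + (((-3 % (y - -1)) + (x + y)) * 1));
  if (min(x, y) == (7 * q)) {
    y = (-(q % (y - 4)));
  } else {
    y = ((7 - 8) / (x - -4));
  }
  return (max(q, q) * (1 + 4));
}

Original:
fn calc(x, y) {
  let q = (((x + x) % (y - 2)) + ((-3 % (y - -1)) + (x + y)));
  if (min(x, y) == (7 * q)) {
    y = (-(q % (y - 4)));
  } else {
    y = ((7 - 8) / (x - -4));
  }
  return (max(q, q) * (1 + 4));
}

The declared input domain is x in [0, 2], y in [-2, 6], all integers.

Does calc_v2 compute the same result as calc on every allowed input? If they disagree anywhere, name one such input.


Although constant usage differs; and arithmetic usage differs, 27/27 inputs agree.
verdict: equivalent


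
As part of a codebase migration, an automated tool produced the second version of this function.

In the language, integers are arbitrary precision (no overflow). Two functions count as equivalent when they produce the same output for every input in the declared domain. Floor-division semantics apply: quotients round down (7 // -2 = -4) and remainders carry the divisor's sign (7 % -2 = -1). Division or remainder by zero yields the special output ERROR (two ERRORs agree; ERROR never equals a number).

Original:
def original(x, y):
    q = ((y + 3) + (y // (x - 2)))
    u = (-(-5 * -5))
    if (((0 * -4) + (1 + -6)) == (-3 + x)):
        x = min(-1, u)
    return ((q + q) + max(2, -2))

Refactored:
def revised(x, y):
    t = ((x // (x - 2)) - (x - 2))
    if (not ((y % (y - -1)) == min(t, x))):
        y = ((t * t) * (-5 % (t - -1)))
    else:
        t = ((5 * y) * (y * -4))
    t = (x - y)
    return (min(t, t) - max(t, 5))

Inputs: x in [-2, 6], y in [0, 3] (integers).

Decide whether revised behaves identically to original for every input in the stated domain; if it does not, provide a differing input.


Input x=-2, y=0: 8 from original versus -7 from revised.
verdict: not equivalent; witness: x=-2, y=0


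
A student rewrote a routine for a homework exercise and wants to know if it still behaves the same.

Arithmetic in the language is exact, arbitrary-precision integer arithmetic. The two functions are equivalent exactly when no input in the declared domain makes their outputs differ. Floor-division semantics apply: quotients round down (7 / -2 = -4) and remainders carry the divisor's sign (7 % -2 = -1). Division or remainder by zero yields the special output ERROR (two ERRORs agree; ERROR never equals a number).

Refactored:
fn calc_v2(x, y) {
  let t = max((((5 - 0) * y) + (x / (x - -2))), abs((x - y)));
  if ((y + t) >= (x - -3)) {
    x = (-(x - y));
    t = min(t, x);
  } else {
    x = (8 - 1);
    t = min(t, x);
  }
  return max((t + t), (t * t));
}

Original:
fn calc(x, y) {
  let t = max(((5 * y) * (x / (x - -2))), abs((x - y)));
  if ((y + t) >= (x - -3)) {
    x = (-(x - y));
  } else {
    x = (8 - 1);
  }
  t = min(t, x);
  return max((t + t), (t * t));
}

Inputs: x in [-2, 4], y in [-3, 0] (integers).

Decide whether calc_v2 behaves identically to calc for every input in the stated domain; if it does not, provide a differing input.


Take x=-1, y=-2.
calc: t = 10; ((y + t) >= (x - -3)) -> true; x = -1; t = -1; return 1
calc_v2: t = 1; ((y + t) >= (x - -3)) -> false; x = 7; t = 1; return 2
1 against 2: the behavior changed.
verdict: not equivalent; witness: x=-1, y=-2


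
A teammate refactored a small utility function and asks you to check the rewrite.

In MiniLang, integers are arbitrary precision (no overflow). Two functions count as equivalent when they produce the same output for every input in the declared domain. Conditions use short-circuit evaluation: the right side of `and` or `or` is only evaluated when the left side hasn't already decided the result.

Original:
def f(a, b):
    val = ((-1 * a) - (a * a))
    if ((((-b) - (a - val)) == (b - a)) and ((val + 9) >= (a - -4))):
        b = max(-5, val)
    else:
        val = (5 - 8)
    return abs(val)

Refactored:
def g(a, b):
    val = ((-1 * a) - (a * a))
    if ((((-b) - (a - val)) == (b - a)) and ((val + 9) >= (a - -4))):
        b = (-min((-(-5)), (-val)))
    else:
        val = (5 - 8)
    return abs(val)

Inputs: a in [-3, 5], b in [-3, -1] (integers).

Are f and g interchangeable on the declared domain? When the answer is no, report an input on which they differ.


Behavior is preserved: although min/max/abs usage differs, the outputs never diverge.
One worked example (a=4, b=-2) — f: val = -20; ((((-b) - (a - val)) == (b - a)) and ((val + 9) >= (a - -4))) -> false; val = -3; return 3; g: val = -20; ((((-b) - (a - val)) == (b - a)) and ((val + 9) >= (a - -4))) -> false; val = -3; return 3; agreement on 3.
An exhaustive pass over the 27 declared inputs shows identical outputs.
verdict: equivalent


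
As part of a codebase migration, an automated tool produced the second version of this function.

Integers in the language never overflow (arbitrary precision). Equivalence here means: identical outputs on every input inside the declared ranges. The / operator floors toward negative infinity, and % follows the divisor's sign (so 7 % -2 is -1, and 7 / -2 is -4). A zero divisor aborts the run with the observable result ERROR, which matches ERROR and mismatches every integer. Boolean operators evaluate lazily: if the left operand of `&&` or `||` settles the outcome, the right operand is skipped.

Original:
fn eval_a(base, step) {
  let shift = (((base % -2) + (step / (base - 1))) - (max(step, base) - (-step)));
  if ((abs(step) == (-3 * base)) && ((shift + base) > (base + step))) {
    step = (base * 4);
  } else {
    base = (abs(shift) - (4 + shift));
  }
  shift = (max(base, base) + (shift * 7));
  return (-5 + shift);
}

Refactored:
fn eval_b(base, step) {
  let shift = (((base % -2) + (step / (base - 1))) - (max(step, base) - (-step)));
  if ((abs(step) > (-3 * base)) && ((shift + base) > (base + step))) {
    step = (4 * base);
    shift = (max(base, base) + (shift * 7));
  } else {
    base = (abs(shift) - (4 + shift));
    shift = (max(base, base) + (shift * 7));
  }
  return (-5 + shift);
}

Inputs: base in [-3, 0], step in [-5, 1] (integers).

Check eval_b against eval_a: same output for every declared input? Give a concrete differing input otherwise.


The rewrite breaks on base=-1, step=-5, where the results are 40 and 43.
eval_a: shift=7, then ((abs(step) == (-3 * base)) && ((shift + base) > (base + step))) is false, then base=-4, then shift=45, then returns 40
eval_b: shift=7, then ((abs(step) > (-3 * base)) && ((shift + base) > (base + step))) is true, then step=-4, then shift=48, then returns 43
verdict: not equivalent; witness: base=-1, step=-5


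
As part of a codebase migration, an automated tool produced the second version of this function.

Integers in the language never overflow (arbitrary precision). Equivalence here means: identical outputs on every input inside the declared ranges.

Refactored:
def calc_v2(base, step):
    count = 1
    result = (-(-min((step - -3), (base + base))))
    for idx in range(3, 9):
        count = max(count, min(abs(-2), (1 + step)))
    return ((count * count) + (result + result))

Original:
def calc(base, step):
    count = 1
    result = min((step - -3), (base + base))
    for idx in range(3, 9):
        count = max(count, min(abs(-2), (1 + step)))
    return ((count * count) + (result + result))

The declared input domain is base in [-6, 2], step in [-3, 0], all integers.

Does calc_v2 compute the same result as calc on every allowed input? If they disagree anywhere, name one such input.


Equivalent — the differences include same computation, different form, yet no declared input distinguishes the two.
As a probe, take base=-4, step=-1: calc runs count=1, then result=-8, then (idx=3), then count=1, then (idx=4), then count=1, then (idx=5), then count=1, then (idx=6), then count=1, then (idx=7), then count=1, then (idx=8), then count=1, then returns -15; calc_v2 runs count=1, then result=-8, then (idx=3), then count=1, then (idx=4), then count=1, then (idx=5), then count=1, then (idx=6), then count=1, then (idx=7), then count=1, then (idx=8), then count=1, then returns -15; both end at -15.
An exhaustive pass over the 36 declared inputs shows identical outputs.
verdict: equivalent


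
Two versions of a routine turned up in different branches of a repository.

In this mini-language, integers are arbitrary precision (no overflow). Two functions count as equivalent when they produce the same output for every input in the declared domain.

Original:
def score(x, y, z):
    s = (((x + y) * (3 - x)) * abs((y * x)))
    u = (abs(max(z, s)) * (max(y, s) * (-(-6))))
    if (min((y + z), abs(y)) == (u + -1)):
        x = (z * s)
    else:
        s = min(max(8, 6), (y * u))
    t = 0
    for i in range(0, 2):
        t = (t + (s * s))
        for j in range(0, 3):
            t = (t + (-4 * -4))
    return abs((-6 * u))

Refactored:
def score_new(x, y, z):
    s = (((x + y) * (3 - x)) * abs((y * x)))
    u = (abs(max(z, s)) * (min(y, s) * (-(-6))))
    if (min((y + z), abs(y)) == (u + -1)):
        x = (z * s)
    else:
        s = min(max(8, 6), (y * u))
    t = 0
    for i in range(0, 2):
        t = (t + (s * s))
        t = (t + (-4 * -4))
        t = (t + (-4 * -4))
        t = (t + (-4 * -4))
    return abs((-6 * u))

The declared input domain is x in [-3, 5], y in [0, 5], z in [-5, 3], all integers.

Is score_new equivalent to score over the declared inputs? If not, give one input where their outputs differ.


Take x=-3, y=1, z=-5.
score: s=-36, then u=30, then (min((y + z), abs(y)) == (u + -1)) is false, then s=8, then t=0, then (i=0), then t=64, then (j=0), then t=80, then (j=1), then t=96, then (j=2), then t=112, then (i=1), then t=176, then (j=0), then t=192, then (j=1), then t=208, then (j=2), then t=224, then returns 180
score_new: s=-36, then u=-1080, then (min((y + z), abs(y)) == (u + -1)) is false, then s=-1080, then t=0, then (i=0), then t=1166400, then t=1166416, then t=1166432, then t=1166448, then (i=1), then t=2332848, then t=2332864, then t=2332880, then t=2332896, then returns 6480
180 != 6480, so the rewrite changes behavior.
verdict: not equivalent; witness: x=-3, y=1, z=-5


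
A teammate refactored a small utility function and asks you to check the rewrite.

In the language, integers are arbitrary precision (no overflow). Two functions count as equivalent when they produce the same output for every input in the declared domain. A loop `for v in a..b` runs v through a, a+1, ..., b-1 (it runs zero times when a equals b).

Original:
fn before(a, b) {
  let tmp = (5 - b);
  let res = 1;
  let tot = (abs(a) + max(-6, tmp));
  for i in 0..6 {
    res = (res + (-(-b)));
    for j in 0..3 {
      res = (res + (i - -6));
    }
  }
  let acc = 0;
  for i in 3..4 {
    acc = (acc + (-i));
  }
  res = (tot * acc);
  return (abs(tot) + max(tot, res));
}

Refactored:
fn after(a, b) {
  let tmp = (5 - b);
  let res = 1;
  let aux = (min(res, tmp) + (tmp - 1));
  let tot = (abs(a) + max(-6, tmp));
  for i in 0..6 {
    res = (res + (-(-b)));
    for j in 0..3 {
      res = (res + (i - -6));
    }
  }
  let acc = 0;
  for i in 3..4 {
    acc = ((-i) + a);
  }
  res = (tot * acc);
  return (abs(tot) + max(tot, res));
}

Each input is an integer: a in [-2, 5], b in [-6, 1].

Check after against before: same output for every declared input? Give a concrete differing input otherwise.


These are not equivalent — on a=5, b=-6 the outputs split (32 vs 48).
before: tmp := 11 | res := 1 | tot := 16 | iter i=0: | res := -5 | iter j=0: | res := 1 | iter j=1: | res := 7 | iter j=2: | res := 13 | iter i=1: | res := 7 | iter j=0: | res := 14 | iter j=1: | res := 21 | iter j=2: | res := 28 | iter i=2: | res := 22 | iter j=0: | res := 30 | iter j=1: | res := 38 | iter j=2: | res := 46 | iter i=3: | res := 40 | iter j=0: | res := 49 | iter j=1: | res := 58 | iter j=2: | res := 67 | iter i=4: | res := 61 | iter j=0: | res := 71 | iter j=1: | res := 81 | iter j=2: | res := 91 | iter i=5: | res := 85 | iter j=0: | res := 96 | iter j=1: | res := 107 | iter j=2: | res := 118 | acc := 0 | iter i=3: | acc := -3 | res := -48 | result 32
after: tmp := 11 | res := 1 | aux := 11 | tot := 16 | iter i=0: | res := -5 | iter j=0: | res := 1 | iter j=1: | res := 7 | iter j=2: | res := 13 | iter i=1: | res := 7 | iter j=0: | res := 14 | iter j=1: | res := 21 | iter j=2: | res := 28 | iter i=2: | res := 22 | iter j=0: | res := 30 | iter j=1: | res := 38 | iter j=2: | res := 46 | iter i=3: | res := 40 | iter j=0: | res := 49 | iter j=1: | res := 58 | iter j=2: | res := 67 | iter i=4: | res := 61 | iter j=0: | res := 71 | iter j=1: | res := 81 | iter j=2: | res := 91 | iter i=5: | res := 85 | iter j=0: | res := 96 | iter j=1: | res := 107 | iter j=2: | res := 118 | acc := 0 | iter i=3: | acc := 2 | res := 32 | result 48
verdict: not equivalent; witness: a=5, b=-6
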